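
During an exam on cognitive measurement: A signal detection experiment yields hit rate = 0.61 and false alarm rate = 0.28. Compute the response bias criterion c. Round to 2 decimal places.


c = -0.5 * (z(HR) + z(FAR))
z(0.61) = 0.2793
z(0.28) = -0.5828
c = -0.5 * (0.2793 + -0.5828)
= -0.5 * -0.3035
= 0.15


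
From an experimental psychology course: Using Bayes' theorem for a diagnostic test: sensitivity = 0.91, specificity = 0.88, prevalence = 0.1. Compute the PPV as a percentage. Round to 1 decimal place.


PPV = (sens * prev) / (sens * prev + (1-spec) * (1-prev))
Numerator = 0.91 * 0.1 = 0.091
P(positive and no disease) = (1 - spec) * (1 - prev) = (1 - 0.88) * (1 - 0.1) = 0.108
Denominator = 0.091 + 0.108 = 0.199
PPV = 0.091 / 0.199 = 0.457286
As percentage = 45.7


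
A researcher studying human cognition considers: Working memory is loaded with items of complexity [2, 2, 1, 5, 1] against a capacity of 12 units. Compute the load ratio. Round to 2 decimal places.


Total complexity = 2 + 2 + 1 + 5 + 1 = 11
Load = total / capacity = 11 / 12
= 0.92


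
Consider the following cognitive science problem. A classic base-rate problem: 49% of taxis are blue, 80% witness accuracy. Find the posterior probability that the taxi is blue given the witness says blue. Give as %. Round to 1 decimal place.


P(blue | says blue) = P(says blue | blue)*P(blue) / [P(says blue | blue)*P(blue) + P(says blue | not blue)*P(not blue)]
Numerator = 0.8 * 0.49 = 0.392
False identification = 0.2 * 0.51 = 0.102
P = 0.392 / (0.392 + 0.102)
= 0.392 / 0.494
As percentage = 79.4


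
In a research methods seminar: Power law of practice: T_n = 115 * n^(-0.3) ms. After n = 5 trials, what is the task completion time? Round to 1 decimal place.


T_n = 115 * 5^(-0.3)
5^(-0.3) = 0.617034
T_n = 115 * 0.617034
= 71.0 ms


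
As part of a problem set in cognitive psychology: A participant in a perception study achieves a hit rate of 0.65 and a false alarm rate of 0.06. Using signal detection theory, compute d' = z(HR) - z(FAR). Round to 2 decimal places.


d' = z(HR) - z(FAR)
z(0.65) = 0.3853
z(0.06) = -1.5548
d' = 0.3853 - -1.5548
= 1.94


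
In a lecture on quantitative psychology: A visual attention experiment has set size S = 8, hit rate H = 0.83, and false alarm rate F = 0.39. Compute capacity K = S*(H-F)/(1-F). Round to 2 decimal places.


K = S * (H - F) / (1 - F)
H - F = 0.44
1 - F = 0.61
K = 8 * 0.44 / 0.61
= 5.77


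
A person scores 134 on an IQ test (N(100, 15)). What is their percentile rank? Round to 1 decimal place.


z = (IQ - mean) / SD
z = (134 - 100) / 15 = 2.2667
Percentile = Phi(2.2667) * 100
Phi(2.2667) = 0.988296
= 98.8


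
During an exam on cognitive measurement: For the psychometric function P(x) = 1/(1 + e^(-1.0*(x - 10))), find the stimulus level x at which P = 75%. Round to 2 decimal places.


At P = 0.75: 0.75 = 1/(1 + e^(-k*(x-x0)))
Solving: e^(-k*(x-x0)) = 1/3
x = x0 + ln(3)/k
ln(3) = 1.0986
x = 10 + 1.0986/1.0
= 10 + 1.0986
= 11.10


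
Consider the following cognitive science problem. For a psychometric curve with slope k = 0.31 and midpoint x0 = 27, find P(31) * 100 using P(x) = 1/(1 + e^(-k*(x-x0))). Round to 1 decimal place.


P(x) = 1/(1 + e^(-0.31*(31 - 27)))
Exponent = -0.31 * 4 = -1.24
e^(-1.24) = 0.289384
P = 1/(1 + 0.289384) = 0.775564
Percentage = 77.6


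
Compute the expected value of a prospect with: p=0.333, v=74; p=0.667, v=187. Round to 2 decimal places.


EU = sum(p_i * v_i)
0.333 * 74 = 24.642
0.667 * 187 = 124.729
EU = 24.642 + 124.729
= 149.37


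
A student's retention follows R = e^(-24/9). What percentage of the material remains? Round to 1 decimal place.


R = e^(-t/S)
-t/S = -24/9 = -2.666667
R = e^(-2.666667) = 0.069483
Percentage = 0.069483 * 100
= 6.9


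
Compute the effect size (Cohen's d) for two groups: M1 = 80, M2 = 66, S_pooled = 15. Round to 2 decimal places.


Cohen's d = (M1 - M2) / S_pooled
= (80 - 66) / 15
= 14 / 15
= 0.93


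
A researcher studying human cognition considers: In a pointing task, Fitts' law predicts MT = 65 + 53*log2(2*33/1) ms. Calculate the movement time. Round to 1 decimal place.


MT = 65 + 53 * log2(2*33/1)
2D/W = 66.0
log2(66.0) = 6.0444
MT = 65 + 53 * 6.0444
= 385.4 ms


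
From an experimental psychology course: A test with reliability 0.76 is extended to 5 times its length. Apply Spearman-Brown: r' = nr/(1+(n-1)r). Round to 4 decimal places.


r_new = n*r / (1 + (n-1)*r)
Numerator = 5 * 0.76 = 3.8
Denominator = 1 + 4 * 0.76 = 4.04
r_new = 3.8 / 4.04
= 0.9406


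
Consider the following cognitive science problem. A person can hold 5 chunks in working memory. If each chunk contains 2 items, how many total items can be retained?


Total items = chunks * items_per_chunk
= 5 * 2
= 10


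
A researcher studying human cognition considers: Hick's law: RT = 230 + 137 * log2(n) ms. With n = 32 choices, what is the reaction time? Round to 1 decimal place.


RT = 230 + 137 * log2(32)
log2(32) = 5.0
RT = 230 + 137 * 5.0
= 230 + 685.0
= 915.0 ms


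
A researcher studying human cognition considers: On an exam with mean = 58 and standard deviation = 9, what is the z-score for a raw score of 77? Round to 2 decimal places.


z = (X - mu) / sigma
= (77 - 58) / 9
= 19 / 9
= 2.11


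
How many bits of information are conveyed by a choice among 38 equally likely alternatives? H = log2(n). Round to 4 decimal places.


H = log2(n)
H = log2(38)
= 5.2479


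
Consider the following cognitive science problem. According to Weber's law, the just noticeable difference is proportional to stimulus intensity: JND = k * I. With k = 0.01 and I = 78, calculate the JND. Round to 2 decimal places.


JND = k * I
JND = 0.01 * 78
= 0.78


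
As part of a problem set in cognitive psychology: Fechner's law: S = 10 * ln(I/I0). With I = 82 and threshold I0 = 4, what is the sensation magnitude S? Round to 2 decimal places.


S = 10 * ln(82/4)
I/I0 = 20.5
ln(20.5) = 3.0204
S = 10 * 3.0204
= 30.20


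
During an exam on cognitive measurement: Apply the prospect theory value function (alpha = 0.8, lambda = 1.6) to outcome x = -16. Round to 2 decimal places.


Since x = -16 < 0, use v(x) = -lambda*(-x)^alpha
(-x) = 16
16^0.8 = 9.1896
v(-16) = -1.6 * 9.1896
= -14.70


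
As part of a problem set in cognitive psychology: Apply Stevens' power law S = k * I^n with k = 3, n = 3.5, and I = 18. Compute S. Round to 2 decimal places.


S = 3 * 18^3.5
18^3.5 = 24743.0805
S = 3 * 24743.0805
= 74229.24


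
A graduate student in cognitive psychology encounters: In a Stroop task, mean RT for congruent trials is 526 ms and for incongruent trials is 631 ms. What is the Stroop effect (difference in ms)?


Stroop effect = RT(incongruent) - RT(congruent)
= 631 - 526
= 105 ms


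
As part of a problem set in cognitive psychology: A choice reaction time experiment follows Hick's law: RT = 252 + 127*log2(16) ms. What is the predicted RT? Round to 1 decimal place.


RT = 252 + 127 * log2(16)
log2(16) = 4.0
RT = 252 + 127 * 4.0
= 252 + 508.0
= 760.0 ms


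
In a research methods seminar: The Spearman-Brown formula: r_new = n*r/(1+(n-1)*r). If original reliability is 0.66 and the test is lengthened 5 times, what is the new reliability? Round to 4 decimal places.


r_new = n*r / (1 + (n-1)*r)
Numerator = 5 * 0.66 = 3.3
Denominator = 1 + 4 * 0.66 = 3.64
r_new = 3.3 / 3.64
= 0.9066


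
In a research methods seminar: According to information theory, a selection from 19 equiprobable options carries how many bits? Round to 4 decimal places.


H = log2(n)
H = log2(19)
= 4.2479


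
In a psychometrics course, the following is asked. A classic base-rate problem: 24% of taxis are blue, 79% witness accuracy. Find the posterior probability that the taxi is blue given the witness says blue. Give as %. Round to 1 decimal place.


P(blue | says blue) = P(says blue | blue)*P(blue) / [P(says blue | blue)*P(blue) + P(says blue | not blue)*P(not blue)]
Numerator = 0.79 * 0.24 = 0.1896
False identification = 0.21 * 0.76 = 0.1596
P = 0.1896 / (0.1896 + 0.1596)
= 0.1896 / 0.3492
As percentage = 54.3


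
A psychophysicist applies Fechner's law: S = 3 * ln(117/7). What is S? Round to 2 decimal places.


S = 3 * ln(117/7)
I/I0 = 16.714286
ln(16.714286) = 2.8163
S = 3 * 2.8163
= 8.45


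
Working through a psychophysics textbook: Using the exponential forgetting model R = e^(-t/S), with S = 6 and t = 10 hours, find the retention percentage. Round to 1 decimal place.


R = e^(-t/S)
-t/S = -10/6 = -1.666667
R = e^(-1.666667) = 0.188876
Percentage = 0.188876 * 100
= 18.9


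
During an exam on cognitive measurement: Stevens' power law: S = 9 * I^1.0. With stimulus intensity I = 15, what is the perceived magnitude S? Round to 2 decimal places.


S = 9 * 15^1.0
15^1.0 = 15.0
S = 9 * 15.0
= 135.00


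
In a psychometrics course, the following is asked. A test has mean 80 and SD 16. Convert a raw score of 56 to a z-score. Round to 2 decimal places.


z = (X - mu) / sigma
= (56 - 80) / 16
= -24 / 16
= -1.50


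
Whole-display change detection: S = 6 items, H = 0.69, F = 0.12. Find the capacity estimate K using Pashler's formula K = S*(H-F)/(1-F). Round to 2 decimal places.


K = S * (H - F) / (1 - F)
H - F = 0.57
1 - F = 0.88
K = 6 * 0.57 / 0.88
= 3.89


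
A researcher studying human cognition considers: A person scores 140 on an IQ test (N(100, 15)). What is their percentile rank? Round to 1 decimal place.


z = (IQ - mean) / SD
z = (140 - 100) / 15 = 2.6667
Percentile = Phi(2.6667) * 100
Phi(2.6667) = 0.99617
= 99.6


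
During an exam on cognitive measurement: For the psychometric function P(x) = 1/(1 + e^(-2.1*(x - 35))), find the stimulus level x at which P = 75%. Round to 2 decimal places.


At P = 0.75: 0.75 = 1/(1 + e^(-k*(x-x0)))
Solving: e^(-k*(x-x0)) = 1/3
x = x0 + ln(3)/k
ln(3) = 1.0986
x = 35 + 1.0986/2.1
= 35 + 0.5231
= 35.52


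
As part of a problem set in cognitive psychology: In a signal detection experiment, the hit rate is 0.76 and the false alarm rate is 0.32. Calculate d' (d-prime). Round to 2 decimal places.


d' = z(HR) - z(FAR)
z(0.76) = 0.7063
z(0.32) = -0.4677
d' = 0.7063 - -0.4677
= 1.17


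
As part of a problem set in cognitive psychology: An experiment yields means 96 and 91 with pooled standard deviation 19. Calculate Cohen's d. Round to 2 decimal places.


Cohen's d = (M1 - M2) / S_pooled
= (96 - 91) / 19
= 5 / 19
= 0.26


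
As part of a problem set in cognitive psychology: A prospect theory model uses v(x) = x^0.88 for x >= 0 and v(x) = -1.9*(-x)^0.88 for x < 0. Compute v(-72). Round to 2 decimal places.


Since x = -72 < 0, use v(x) = -lambda*(-x)^alpha
(-x) = 72
72^0.88 = 43.0976
v(-72) = -1.9 * 43.0976
= -81.89


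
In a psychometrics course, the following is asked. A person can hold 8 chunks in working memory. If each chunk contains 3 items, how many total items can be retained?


Total items = chunks * items_per_chunk
= 8 * 3
= 24


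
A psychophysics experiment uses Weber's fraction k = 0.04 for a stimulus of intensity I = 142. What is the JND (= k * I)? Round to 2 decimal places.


JND = k * I
JND = 0.04 * 142
= 5.68


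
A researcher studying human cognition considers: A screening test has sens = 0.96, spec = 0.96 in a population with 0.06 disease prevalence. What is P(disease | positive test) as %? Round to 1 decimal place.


PPV = (sens * prev) / (sens * prev + (1-spec) * (1-prev))
Numerator = 0.96 * 0.06 = 0.0576
P(positive and no disease) = (1 - spec) * (1 - prev) = (1 - 0.96) * (1 - 0.06) = 0.0376
Denominator = 0.0576 + 0.0376 = 0.0952
PPV = 0.0576 / 0.0952 = 0.605042
As percentage = 60.5


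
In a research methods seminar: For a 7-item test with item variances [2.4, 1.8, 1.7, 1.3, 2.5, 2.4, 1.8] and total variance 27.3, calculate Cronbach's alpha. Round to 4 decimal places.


alpha = (k/(k-1)) * (1 - sum(s_i^2)/s_total^2)
sum(item variances) = 13.9
k/(k-1) = 7/6 = 1.166667
1 - 13.9/27.3 = 1 - 0.509158 = 0.490842
alpha = 1.166667 * 0.490842
= 0.5726


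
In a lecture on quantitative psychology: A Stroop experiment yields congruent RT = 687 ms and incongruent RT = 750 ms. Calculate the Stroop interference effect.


Stroop effect = RT(incongruent) - RT(congruent)
= 750 - 687
= 63 ms


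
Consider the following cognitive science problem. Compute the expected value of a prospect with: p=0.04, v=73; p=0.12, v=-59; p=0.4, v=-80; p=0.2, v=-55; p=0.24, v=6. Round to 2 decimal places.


EU = sum(p_i * v_i)
0.04 * 73 = 2.92
0.12 * -59 = -7.08
0.4 * -80 = -32.0
0.2 * -55 = -11.0
0.24 * 6 = 1.44
EU = 2.92 + -7.08 + -32.0 + -11.0 + 1.44
= -45.72


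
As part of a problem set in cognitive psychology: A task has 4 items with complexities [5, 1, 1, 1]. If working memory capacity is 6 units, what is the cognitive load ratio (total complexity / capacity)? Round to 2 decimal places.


Total complexity = 5 + 1 + 1 + 1 = 8
Load = total / capacity = 8 / 6
= 1.33


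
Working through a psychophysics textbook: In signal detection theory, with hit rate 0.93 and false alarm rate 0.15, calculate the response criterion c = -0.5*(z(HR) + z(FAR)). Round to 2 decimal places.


c = -0.5 * (z(HR) + z(FAR))
z(0.93) = 1.4758
z(0.15) = -1.0364
c = -0.5 * (1.4758 + -1.0364)
= -0.5 * 0.4394
= -0.22


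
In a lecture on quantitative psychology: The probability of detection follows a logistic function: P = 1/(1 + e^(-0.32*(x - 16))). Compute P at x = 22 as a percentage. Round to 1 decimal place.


P(x) = 1/(1 + e^(-0.32*(22 - 16)))
Exponent = -0.32 * 6 = -1.92
e^(-1.92) = 0.146607
P = 1/(1 + 0.146607) = 0.872138
Percentage = 87.2


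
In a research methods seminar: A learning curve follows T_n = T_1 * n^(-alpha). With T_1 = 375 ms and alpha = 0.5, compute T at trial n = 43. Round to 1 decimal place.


T_n = 375 * 43^(-0.5)
43^(-0.5) = 0.152499
T_n = 375 * 0.152499
= 57.2 ms


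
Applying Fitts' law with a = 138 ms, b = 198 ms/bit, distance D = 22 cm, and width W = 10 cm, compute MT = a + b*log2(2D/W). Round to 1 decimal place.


MT = 138 + 198 * log2(2*22/10)
2D/W = 4.4
log2(4.4) = 2.1375
MT = 138 + 198 * 2.1375
= 561.2 ms


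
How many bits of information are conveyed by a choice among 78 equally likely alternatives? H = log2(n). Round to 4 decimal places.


H = log2(n)
H = log2(78)
= 6.2854


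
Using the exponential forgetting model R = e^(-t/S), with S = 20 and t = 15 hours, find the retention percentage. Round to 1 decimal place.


R = e^(-t/S)
-t/S = -15/20 = -0.75
R = e^(-0.75) = 0.472367
Percentage = 0.472367 * 100
= 47.2


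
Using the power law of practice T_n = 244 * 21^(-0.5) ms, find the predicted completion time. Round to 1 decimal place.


T_n = 244 * 21^(-0.5)
21^(-0.5) = 0.218218
T_n = 244 * 0.218218
= 53.2 ms


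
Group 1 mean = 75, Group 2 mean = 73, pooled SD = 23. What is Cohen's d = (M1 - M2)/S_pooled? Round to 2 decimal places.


Cohen's d = (M1 - M2) / S_pooled
= (75 - 73) / 23
= 2 / 23
= 0.09


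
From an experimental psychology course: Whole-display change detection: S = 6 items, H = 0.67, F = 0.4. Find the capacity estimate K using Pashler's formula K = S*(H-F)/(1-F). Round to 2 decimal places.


K = S * (H - F) / (1 - F)
H - F = 0.27
1 - F = 0.6
K = 6 * 0.27 / 0.6
= 2.70


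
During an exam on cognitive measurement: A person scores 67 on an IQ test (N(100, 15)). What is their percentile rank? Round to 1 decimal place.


z = (IQ - mean) / SD
z = (67 - 100) / 15 = -2.2
Percentile = Phi(-2.2) * 100
Phi(-2.2) = 0.013903
= 1.4


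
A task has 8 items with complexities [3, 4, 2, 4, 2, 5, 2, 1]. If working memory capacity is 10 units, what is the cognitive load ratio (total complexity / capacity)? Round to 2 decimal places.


Total complexity = 3 + 4 + 2 + 4 + 2 + 5 + 2 + 1 = 23
Load = total / capacity = 23 / 10
= 2.30


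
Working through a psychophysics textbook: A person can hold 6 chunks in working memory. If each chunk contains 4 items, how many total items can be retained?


Total items = chunks * items_per_chunk
= 6 * 4
= 24


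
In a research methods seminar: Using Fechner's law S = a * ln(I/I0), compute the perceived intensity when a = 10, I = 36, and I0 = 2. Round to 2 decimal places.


S = 10 * ln(36/2)
I/I0 = 18.0
ln(18.0) = 2.8904
S = 10 * 2.8904
= 28.90


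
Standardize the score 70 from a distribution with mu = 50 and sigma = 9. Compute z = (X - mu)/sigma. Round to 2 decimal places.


z = (X - mu) / sigma
= (70 - 50) / 9
= 20 / 9
= 2.22


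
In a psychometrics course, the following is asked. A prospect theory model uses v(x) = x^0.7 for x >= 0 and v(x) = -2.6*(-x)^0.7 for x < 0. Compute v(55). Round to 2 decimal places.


Since x = 55 >= 0, use v(x) = x^0.7
55^0.7 = 16.5293
v(55) = 16.53


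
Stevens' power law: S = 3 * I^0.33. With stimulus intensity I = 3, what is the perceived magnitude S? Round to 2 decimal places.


S = 3 * 3^0.33
3^0.33 = 1.437
S = 3 * 1.437
= 4.31


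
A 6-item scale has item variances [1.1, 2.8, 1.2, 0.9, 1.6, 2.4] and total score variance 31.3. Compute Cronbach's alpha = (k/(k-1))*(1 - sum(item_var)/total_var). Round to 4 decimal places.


alpha = (k/(k-1)) * (1 - sum(s_i^2)/s_total^2)
sum(item variances) = 10.0
k/(k-1) = 6/5 = 1.2
1 - 10.0/31.3 = 1 - 0.319489 = 0.680511
alpha = 1.2 * 0.680511
= 0.8166


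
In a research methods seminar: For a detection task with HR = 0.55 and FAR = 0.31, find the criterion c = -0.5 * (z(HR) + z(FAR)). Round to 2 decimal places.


c = -0.5 * (z(HR) + z(FAR))
z(0.55) = 0.1257
z(0.31) = -0.4959
c = -0.5 * (0.1257 + -0.4959)
= -0.5 * -0.3702
= 0.19


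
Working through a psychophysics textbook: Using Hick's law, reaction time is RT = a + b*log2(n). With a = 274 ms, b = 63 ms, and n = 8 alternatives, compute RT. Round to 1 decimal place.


RT = 274 + 63 * log2(8)
log2(8) = 3.0
RT = 274 + 63 * 3.0
= 274 + 189.0
= 463.0 ms


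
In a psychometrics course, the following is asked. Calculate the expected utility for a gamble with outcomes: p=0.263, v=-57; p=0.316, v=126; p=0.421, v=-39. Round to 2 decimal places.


EU = sum(p_i * v_i)
0.263 * -57 = -14.991
0.316 * 126 = 39.816
0.421 * -39 = -16.419
EU = -14.991 + 39.816 + -16.419
= 8.41


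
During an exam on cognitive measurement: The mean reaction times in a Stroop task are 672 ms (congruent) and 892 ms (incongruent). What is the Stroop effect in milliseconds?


Stroop effect = RT(incongruent) - RT(congruent)
= 892 - 672
= 220 ms


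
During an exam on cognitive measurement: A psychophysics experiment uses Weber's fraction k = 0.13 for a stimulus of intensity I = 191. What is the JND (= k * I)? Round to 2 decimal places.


JND = k * I
JND = 0.13 * 191
= 24.83


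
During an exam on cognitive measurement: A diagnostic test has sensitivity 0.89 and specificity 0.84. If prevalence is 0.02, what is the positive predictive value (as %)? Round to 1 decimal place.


PPV = (sens * prev) / (sens * prev + (1-spec) * (1-prev))
Numerator = 0.89 * 0.02 = 0.0178
P(positive and no disease) = (1 - spec) * (1 - prev) = (1 - 0.84) * (1 - 0.02) = 0.1568
Denominator = 0.0178 + 0.1568 = 0.1746
PPV = 0.0178 / 0.1746 = 0.101947
As percentage = 10.2


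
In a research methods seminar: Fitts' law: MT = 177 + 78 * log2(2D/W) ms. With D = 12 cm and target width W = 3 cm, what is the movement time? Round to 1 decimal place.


MT = 177 + 78 * log2(2*12/3)
2D/W = 8.0
log2(8.0) = 3.0
MT = 177 + 78 * 3.0
= 411.0 ms


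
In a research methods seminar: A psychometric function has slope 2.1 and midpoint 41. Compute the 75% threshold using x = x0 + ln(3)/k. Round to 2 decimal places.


At P = 0.75: 0.75 = 1/(1 + e^(-k*(x-x0)))
Solving: e^(-k*(x-x0)) = 1/3
x = x0 + ln(3)/k
ln(3) = 1.0986
x = 41 + 1.0986/2.1
= 41 + 0.5231
= 41.52


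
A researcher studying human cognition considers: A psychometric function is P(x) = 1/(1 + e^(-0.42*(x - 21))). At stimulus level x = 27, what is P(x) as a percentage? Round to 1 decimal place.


P(x) = 1/(1 + e^(-0.42*(27 - 21)))
Exponent = -0.42 * 6 = -2.52
e^(-2.52) = 0.08046
P = 1/(1 + 0.08046) = 0.925532
Percentage = 92.6


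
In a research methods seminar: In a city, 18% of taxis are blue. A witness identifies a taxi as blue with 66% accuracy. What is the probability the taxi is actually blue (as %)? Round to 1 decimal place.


P(blue | says blue) = P(says blue | blue)*P(blue) / [P(says blue | blue)*P(blue) + P(says blue | not blue)*P(not blue)]
Numerator = 0.66 * 0.18 = 0.1188
False identification = 0.34 * 0.82 = 0.2788
P = 0.1188 / (0.1188 + 0.2788)
= 0.1188 / 0.3976
As percentage = 29.9


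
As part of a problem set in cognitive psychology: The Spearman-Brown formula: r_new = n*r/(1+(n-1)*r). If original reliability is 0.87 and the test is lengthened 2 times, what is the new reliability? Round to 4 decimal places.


r_new = n*r / (1 + (n-1)*r)
Numerator = 2 * 0.87 = 1.74
Denominator = 1 + 1 * 0.87 = 1.87
r_new = 1.74 / 1.87
= 0.9305


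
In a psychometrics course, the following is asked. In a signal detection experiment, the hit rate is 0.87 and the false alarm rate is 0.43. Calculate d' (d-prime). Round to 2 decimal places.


d' = z(HR) - z(FAR)
z(0.87) = 1.1264
z(0.43) = -0.1764
d' = 1.1264 - -0.1764
= 1.30


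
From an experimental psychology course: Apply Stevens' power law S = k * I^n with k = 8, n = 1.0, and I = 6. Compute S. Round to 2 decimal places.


S = 8 * 6^1.0
6^1.0 = 6.0
S = 8 * 6.0
= 48.00


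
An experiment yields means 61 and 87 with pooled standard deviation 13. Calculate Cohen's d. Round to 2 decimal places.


Cohen's d = (M1 - M2) / S_pooled
= (61 - 87) / 13
= -26 / 13
= -2.00


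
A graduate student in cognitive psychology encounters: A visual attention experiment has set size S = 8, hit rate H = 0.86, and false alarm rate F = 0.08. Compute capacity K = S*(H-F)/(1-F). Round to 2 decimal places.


K = S * (H - F) / (1 - F)
H - F = 0.78
1 - F = 0.92
K = 8 * 0.78 / 0.92
= 6.78


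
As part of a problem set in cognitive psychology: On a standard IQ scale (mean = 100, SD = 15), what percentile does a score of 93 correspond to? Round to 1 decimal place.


z = (IQ - mean) / SD
z = (93 - 100) / 15 = -0.4667
Percentile = Phi(-0.4667) * 100
Phi(-0.4667) = 0.320357
= 32.0


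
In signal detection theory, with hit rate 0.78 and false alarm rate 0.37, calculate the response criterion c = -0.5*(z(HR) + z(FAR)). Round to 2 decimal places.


c = -0.5 * (z(HR) + z(FAR))
z(0.78) = 0.7722
z(0.37) = -0.3319
c = -0.5 * (0.7722 + -0.3319)
= -0.5 * 0.4403
= -0.22


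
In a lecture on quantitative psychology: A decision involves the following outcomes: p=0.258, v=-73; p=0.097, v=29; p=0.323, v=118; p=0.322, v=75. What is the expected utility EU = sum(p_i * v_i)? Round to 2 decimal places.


EU = sum(p_i * v_i)
0.258 * -73 = -18.834
0.097 * 29 = 2.813
0.323 * 118 = 38.114
0.322 * 75 = 24.15
EU = -18.834 + 2.813 + 38.114 + 24.15
= 46.24


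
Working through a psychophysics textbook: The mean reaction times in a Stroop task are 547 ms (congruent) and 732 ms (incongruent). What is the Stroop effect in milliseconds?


Stroop effect = RT(incongruent) - RT(congruent)
= 732 - 547
= 185 ms


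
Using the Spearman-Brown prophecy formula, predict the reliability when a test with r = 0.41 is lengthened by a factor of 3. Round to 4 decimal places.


r_new = n*r / (1 + (n-1)*r)
Numerator = 3 * 0.41 = 1.23
Denominator = 1 + 2 * 0.41 = 1.82
r_new = 1.23 / 1.82
= 0.6758


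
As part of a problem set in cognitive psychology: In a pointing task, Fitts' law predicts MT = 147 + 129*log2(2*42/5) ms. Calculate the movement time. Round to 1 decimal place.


MT = 147 + 129 * log2(2*42/5)
2D/W = 16.8
log2(16.8) = 4.0704
MT = 147 + 129 * 4.0704
= 672.1 ms


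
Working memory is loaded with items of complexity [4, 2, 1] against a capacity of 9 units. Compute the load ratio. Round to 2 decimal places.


Total complexity = 4 + 2 + 1 = 7
Load = total / capacity = 7 / 9
= 0.78


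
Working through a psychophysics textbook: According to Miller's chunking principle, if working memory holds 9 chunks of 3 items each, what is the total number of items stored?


Total items = chunks * items_per_chunk
= 9 * 3
= 27


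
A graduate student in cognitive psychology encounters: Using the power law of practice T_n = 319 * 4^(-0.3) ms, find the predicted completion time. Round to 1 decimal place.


T_n = 319 * 4^(-0.3)
4^(-0.3) = 0.659754
T_n = 319 * 0.659754
= 210.5 ms


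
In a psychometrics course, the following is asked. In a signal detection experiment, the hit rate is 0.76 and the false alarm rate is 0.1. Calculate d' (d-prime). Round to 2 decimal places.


d' = z(HR) - z(FAR)
z(0.76) = 0.7063
z(0.1) = -1.2816
d' = 0.7063 - -1.2816
= 1.99


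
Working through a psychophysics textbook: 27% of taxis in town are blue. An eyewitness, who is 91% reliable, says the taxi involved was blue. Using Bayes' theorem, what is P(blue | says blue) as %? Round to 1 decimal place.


P(blue | says blue) = P(says blue | blue)*P(blue) / [P(says blue | blue)*P(blue) + P(says blue | not blue)*P(not blue)]
Numerator = 0.91 * 0.27 = 0.2457
False identification = 0.09 * 0.73 = 0.0657
P = 0.2457 / (0.2457 + 0.0657)
= 0.2457 / 0.3114
As percentage = 78.9


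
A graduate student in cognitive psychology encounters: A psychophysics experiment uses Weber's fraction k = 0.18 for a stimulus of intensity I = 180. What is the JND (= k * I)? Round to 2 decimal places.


JND = k * I
JND = 0.18 * 180
= 32.40


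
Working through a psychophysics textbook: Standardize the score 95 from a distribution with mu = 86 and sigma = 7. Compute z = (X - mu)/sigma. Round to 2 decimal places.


z = (X - mu) / sigma
= (95 - 86) / 7
= 9 / 7
= 1.29


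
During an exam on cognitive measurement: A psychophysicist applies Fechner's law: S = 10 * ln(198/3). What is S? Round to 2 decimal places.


S = 10 * ln(198/3)
I/I0 = 66.0
ln(66.0) = 4.1897
S = 10 * 4.1897
= 41.90


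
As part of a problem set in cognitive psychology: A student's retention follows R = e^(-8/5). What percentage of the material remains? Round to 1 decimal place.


R = e^(-t/S)
-t/S = -8/5 = -1.6
R = e^(-1.6) = 0.201897
Percentage = 0.201897 * 100
= 20.2


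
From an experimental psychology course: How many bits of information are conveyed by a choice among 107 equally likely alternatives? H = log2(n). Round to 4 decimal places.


H = log2(n)
H = log2(107)
= 6.7415


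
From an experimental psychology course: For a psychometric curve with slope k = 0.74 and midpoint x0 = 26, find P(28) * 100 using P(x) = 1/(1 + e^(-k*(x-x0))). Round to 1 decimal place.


P(x) = 1/(1 + e^(-0.74*(28 - 26)))
Exponent = -0.74 * 2 = -1.48
e^(-1.48) = 0.227638
P = 1/(1 + 0.227638) = 0.814572
Percentage = 81.5


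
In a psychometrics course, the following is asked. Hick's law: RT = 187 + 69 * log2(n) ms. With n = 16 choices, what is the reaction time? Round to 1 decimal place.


RT = 187 + 69 * log2(16)
log2(16) = 4.0
RT = 187 + 69 * 4.0
= 187 + 276.0
= 463.0 ms


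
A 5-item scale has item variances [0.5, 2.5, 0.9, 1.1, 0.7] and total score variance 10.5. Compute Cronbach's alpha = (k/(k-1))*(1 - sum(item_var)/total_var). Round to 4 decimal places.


alpha = (k/(k-1)) * (1 - sum(s_i^2)/s_total^2)
sum(item variances) = 5.7
k/(k-1) = 5/4 = 1.25
1 - 5.7/10.5 = 1 - 0.542857 = 0.457143
alpha = 1.25 * 0.457143
= 0.5714


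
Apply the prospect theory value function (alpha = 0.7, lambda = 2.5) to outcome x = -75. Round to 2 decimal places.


Since x = -75 < 0, use v(x) = -lambda*(-x)^alpha
(-x) = 75
75^0.7 = 20.5373
v(-75) = -2.5 * 20.5373
= -51.34


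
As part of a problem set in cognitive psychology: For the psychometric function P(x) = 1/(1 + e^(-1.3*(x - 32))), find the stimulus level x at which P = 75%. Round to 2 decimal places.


At P = 0.75: 0.75 = 1/(1 + e^(-k*(x-x0)))
Solving: e^(-k*(x-x0)) = 1/3
x = x0 + ln(3)/k
ln(3) = 1.0986
x = 32 + 1.0986/1.3
= 32 + 0.8451
= 32.85


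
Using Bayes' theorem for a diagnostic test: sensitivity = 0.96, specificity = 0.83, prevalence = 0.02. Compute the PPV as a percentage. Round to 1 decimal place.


PPV = (sens * prev) / (sens * prev + (1-spec) * (1-prev))
Numerator = 0.96 * 0.02 = 0.0192
P(positive and no disease) = (1 - spec) * (1 - prev) = (1 - 0.83) * (1 - 0.02) = 0.1666
Denominator = 0.0192 + 0.1666 = 0.1858
PPV = 0.0192 / 0.1858 = 0.103337
As percentage = 10.3


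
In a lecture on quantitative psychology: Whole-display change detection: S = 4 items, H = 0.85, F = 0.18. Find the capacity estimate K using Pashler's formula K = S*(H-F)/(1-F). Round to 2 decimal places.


K = S * (H - F) / (1 - F)
H - F = 0.67
1 - F = 0.82
K = 4 * 0.67 / 0.82
= 3.27


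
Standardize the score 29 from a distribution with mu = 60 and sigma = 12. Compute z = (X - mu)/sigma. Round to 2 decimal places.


z = (X - mu) / sigma
= (29 - 60) / 12
= -31 / 12
= -2.58


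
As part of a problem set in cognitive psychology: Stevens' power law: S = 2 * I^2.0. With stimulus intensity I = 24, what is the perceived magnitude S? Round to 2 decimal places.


S = 2 * 24^2.0
24^2.0 = 576.0
S = 2 * 576.0
= 1152.00


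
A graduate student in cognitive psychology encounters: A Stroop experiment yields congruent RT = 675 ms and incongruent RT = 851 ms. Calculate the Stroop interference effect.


Stroop effect = RT(incongruent) - RT(congruent)
= 851 - 675
= 176 ms


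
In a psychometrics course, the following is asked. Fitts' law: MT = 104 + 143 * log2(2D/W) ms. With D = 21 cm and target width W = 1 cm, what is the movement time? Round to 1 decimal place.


MT = 104 + 143 * log2(2*21/1)
2D/W = 42.0
log2(42.0) = 5.3923
MT = 104 + 143 * 5.3923
= 875.1 ms


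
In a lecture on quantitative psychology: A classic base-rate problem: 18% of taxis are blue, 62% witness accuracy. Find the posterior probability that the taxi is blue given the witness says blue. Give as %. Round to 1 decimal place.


P(blue | says blue) = P(says blue | blue)*P(blue) / [P(says blue | blue)*P(blue) + P(says blue | not blue)*P(not blue)]
Numerator = 0.62 * 0.18 = 0.1116
False identification = 0.38 * 0.82 = 0.3116
P = 0.1116 / (0.1116 + 0.3116)
= 0.1116 / 0.4232
As percentage = 26.4


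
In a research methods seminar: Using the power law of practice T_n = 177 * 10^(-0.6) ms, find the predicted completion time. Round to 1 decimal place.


T_n = 177 * 10^(-0.6)
10^(-0.6) = 0.251189
T_n = 177 * 0.251189
= 44.5 ms


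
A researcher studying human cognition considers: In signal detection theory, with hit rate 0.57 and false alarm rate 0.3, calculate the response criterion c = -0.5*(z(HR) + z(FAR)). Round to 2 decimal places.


c = -0.5 * (z(HR) + z(FAR))
z(0.57) = 0.1764
z(0.3) = -0.5244
c = -0.5 * (0.1764 + -0.5244)
= -0.5 * -0.348
= 0.17


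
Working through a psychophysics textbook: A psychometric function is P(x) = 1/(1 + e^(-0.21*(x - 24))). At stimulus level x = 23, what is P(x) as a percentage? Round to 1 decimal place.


P(x) = 1/(1 + e^(-0.21*(23 - 24)))
Exponent = -0.21 * -1 = 0.21
e^(0.21) = 1.233678
P = 1/(1 + 1.233678) = 0.447692
Percentage = 44.8


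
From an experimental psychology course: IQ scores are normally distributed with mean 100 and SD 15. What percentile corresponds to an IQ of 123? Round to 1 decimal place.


z = (IQ - mean) / SD
z = (123 - 100) / 15 = 1.5333
Percentile = Phi(1.5333) * 100
Phi(1.5333) = 0.937399
= 93.7


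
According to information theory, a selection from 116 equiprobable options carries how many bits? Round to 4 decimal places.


H = log2(n)
H = log2(116)
= 6.8580


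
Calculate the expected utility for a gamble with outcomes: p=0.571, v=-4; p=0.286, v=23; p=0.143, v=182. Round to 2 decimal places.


EU = sum(p_i * v_i)
0.571 * -4 = -2.284
0.286 * 23 = 6.578
0.143 * 182 = 26.026
EU = -2.284 + 6.578 + 26.026
= 30.32


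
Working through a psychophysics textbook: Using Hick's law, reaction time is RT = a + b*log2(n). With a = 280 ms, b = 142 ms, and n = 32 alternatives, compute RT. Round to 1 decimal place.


RT = 280 + 142 * log2(32)
log2(32) = 5.0
RT = 280 + 142 * 5.0
= 280 + 710.0
= 990.0 ms


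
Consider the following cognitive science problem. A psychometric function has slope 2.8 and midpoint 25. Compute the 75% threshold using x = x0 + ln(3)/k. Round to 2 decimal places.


At P = 0.75: 0.75 = 1/(1 + e^(-k*(x-x0)))
Solving: e^(-k*(x-x0)) = 1/3
x = x0 + ln(3)/k
ln(3) = 1.0986
x = 25 + 1.0986/2.8
= 25 + 0.3924
= 25.39


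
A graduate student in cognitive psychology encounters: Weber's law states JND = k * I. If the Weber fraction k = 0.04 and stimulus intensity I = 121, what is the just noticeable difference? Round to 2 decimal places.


JND = k * I
JND = 0.04 * 121
= 4.84


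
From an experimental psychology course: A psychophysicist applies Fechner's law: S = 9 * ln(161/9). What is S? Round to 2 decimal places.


S = 9 * ln(161/9)
I/I0 = 17.888889
ln(17.888889) = 2.8842
S = 9 * 2.8842
= 25.96


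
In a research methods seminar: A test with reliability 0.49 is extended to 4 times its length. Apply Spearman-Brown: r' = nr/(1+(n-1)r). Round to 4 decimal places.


r_new = n*r / (1 + (n-1)*r)
Numerator = 4 * 0.49 = 1.96
Denominator = 1 + 3 * 0.49 = 2.47
r_new = 1.96 / 2.47
= 0.7935


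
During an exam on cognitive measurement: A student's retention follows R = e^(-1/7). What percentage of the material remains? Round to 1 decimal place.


R = e^(-t/S)
-t/S = -1/7 = -0.142857
R = e^(-0.142857) = 0.866878
Percentage = 0.866878 * 100
= 86.7


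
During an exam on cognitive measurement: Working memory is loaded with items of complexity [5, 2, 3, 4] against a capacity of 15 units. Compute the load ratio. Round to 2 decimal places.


Total complexity = 5 + 2 + 3 + 4 = 14
Load = total / capacity = 14 / 15
= 0.93


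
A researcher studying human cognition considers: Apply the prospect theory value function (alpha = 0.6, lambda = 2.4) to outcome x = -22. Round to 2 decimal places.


Since x = -22 < 0, use v(x) = -lambda*(-x)^alpha
(-x) = 22
22^0.6 = 6.3893
v(-22) = -2.4 * 6.3893
= -15.33


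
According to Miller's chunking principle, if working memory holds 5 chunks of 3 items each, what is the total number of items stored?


Total items = chunks * items_per_chunk
= 5 * 3
= 15


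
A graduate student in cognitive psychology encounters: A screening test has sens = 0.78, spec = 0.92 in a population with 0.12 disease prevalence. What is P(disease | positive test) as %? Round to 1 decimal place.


PPV = (sens * prev) / (sens * prev + (1-spec) * (1-prev))
Numerator = 0.78 * 0.12 = 0.0936
P(positive and no disease) = (1 - spec) * (1 - prev) = (1 - 0.92) * (1 - 0.12) = 0.0704
Denominator = 0.0936 + 0.0704 = 0.164
PPV = 0.0936 / 0.164 = 0.570732
As percentage = 57.1


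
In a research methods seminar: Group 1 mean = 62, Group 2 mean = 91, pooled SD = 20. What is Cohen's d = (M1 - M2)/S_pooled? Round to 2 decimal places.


Cohen's d = (M1 - M2) / S_pooled
= (62 - 91) / 20
= -29 / 20
= -1.45


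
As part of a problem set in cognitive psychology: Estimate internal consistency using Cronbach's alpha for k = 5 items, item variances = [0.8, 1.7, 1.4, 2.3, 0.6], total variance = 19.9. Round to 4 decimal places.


alpha = (k/(k-1)) * (1 - sum(s_i^2)/s_total^2)
sum(item variances) = 6.8
k/(k-1) = 5/4 = 1.25
1 - 6.8/19.9 = 1 - 0.341709 = 0.658291
alpha = 1.25 * 0.658291
= 0.8229


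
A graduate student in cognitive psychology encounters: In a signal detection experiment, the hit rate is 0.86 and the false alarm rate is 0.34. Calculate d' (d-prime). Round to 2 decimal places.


d' = z(HR) - z(FAR)
z(0.86) = 1.0803
z(0.34) = -0.4125
d' = 1.0803 - -0.4125
= 1.49


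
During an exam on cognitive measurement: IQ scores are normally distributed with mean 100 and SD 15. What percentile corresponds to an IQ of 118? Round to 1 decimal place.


z = (IQ - mean) / SD
z = (118 - 100) / 15 = 1.2
Percentile = Phi(1.2) * 100
Phi(1.2) = 0.88493
= 88.5


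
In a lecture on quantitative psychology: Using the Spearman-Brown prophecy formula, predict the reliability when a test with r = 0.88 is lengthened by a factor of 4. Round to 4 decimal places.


r_new = n*r / (1 + (n-1)*r)
Numerator = 4 * 0.88 = 3.52
Denominator = 1 + 3 * 0.88 = 3.64
r_new = 3.52 / 3.64
= 0.9670


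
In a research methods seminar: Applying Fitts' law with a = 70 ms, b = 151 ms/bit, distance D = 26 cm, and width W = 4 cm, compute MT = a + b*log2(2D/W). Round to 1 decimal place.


MT = 70 + 151 * log2(2*26/4)
2D/W = 13.0
log2(13.0) = 3.7004
MT = 70 + 151 * 3.7004
= 628.8 ms


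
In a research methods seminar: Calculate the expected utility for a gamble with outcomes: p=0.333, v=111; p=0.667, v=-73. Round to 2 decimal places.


EU = sum(p_i * v_i)
0.333 * 111 = 36.963
0.667 * -73 = -48.691
EU = 36.963 + -48.691
= -11.73


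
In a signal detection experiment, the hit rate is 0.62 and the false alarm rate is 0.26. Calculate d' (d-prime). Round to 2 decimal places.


d' = z(HR) - z(FAR)
z(0.62) = 0.3055
z(0.26) = -0.6433
d' = 0.3055 - -0.6433
= 0.95


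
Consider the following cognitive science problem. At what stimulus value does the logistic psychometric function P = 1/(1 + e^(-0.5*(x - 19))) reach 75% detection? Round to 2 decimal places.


At P = 0.75: 0.75 = 1/(1 + e^(-k*(x-x0)))
Solving: e^(-k*(x-x0)) = 1/3
x = x0 + ln(3)/k
ln(3) = 1.0986
x = 19 + 1.0986/0.5
= 19 + 2.1972
= 21.20


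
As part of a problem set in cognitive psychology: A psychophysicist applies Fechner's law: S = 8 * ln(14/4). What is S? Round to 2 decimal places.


S = 8 * ln(14/4)
I/I0 = 3.5
ln(3.5) = 1.2528
S = 8 * 1.2528
= 10.02


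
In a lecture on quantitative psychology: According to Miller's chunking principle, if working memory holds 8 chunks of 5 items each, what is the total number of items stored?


Total items = chunks * items_per_chunk
= 8 * 5
= 40


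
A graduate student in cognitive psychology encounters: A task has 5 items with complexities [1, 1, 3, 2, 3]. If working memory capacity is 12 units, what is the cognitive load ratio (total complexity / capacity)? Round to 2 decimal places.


Total complexity = 1 + 1 + 3 + 2 + 3 = 10
Load = total / capacity = 10 / 12
= 0.83


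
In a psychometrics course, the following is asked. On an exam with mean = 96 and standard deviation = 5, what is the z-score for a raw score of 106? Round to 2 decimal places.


z = (X - mu) / sigma
= (106 - 96) / 5
= 10 / 5
= 2.00


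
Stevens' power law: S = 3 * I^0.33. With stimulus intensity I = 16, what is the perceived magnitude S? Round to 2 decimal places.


S = 3 * 16^0.33
16^0.33 = 2.4967
S = 3 * 2.4967
= 7.49


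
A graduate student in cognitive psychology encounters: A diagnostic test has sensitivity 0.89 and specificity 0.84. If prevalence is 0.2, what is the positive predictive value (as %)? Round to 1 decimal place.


PPV = (sens * prev) / (sens * prev + (1-spec) * (1-prev))
Numerator = 0.89 * 0.2 = 0.178
P(positive and no disease) = (1 - spec) * (1 - prev) = (1 - 0.84) * (1 - 0.2) = 0.128
Denominator = 0.178 + 0.128 = 0.306
PPV = 0.178 / 0.306 = 0.581699
As percentage = 58.2


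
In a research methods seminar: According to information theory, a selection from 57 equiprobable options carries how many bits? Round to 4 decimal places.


H = log2(n)
H = log2(57)
= 5.8329


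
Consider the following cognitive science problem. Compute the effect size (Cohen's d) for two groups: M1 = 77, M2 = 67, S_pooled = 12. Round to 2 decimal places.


Cohen's d = (M1 - M2) / S_pooled
= (77 - 67) / 12
= 10 / 12
= 0.83


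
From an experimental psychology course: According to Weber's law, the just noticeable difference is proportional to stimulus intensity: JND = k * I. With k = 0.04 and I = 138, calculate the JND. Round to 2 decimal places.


JND = k * I
JND = 0.04 * 138
= 5.52
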